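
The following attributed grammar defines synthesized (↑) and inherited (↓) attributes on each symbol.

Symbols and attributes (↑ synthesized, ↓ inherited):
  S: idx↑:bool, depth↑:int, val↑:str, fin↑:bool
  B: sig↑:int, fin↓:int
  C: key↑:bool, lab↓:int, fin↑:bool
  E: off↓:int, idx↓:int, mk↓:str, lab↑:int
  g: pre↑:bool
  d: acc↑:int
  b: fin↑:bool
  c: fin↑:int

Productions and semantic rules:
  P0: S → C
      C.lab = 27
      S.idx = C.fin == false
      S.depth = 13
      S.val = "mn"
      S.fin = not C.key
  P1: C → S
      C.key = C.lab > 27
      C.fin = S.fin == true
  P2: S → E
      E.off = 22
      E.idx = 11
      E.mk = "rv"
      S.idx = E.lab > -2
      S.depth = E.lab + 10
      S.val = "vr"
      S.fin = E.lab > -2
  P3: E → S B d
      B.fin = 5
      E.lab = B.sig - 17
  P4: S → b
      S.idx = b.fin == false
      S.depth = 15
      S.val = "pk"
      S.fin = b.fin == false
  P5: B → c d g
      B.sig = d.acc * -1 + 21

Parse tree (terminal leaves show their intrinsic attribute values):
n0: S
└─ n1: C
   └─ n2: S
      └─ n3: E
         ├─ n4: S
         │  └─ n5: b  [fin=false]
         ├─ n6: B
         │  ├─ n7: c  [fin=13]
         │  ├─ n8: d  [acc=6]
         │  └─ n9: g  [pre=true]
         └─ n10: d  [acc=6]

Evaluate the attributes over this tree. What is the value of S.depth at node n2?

1. n1.lab = 27  [27]
2. n3.off = 22  [22]
3. n3.idx = 11  [11]
4. n3.mk = "rv"  ["rv"]
5. n5.fin = false  [terminal]
6. n4.idx = true  [b.fin == false]
7. n4.depth = 15  [15]
8. n4.val = "pk"  ["pk"]
9. n4.fin = true  [b.fin == false]
10. n6.fin = 5  [5]
11. n7.fin = 13  [terminal]
12. n8.acc = 6  [terminal]
13. n9.pre = true  [terminal]
14. n6.sig = 15  [d.acc * -1 + 21]
15. n10.acc = 6  [terminal]
16. n3.lab = -2  [B.sig - 17]
17. n2.idx = false  [E.lab > -2]
18. n2.depth = 8  [E.lab + 10]
19. n2.val = "vr"  ["vr"]
20. n2.fin = false  [E.lab > -2]
21. n1.key = false  [C.lab > 27]
22. n1.fin = false  [S.fin == true]
23. n0.idx = true  [C.fin == false]
24. n0.depth = 13  [13]
25. n0.val = "mn"  ["mn"]
26. n0.fin = true  [not C.key]

8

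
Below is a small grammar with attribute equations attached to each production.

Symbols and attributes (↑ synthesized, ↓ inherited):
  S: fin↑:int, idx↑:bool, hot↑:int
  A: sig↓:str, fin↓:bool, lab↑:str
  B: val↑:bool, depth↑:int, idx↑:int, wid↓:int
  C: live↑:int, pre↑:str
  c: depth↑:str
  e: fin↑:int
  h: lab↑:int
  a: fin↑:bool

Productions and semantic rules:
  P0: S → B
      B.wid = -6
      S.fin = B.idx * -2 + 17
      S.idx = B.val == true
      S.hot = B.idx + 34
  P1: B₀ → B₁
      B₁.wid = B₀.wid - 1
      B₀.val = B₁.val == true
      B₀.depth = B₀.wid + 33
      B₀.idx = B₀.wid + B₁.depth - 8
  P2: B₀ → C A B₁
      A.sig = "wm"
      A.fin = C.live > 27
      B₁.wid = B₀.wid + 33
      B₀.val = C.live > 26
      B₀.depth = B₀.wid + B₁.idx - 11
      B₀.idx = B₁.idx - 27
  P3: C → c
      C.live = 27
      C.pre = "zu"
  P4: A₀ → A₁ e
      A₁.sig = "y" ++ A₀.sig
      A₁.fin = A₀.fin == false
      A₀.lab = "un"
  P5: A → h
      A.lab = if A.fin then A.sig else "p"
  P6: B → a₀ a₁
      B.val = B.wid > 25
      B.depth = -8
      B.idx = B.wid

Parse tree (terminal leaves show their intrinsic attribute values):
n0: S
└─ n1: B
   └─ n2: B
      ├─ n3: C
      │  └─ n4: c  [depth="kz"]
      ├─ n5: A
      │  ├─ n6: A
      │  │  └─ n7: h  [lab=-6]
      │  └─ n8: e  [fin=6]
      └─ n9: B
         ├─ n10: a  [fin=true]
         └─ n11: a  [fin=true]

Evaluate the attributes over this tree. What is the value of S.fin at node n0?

1. n1.wid = -6  [-6]
2. n2.wid = -7  [B₀.wid - 1]
3. n4.depth = "kz"  [terminal]
4. n3.live = 27  [27]
5. n3.pre = "zu"  ["zu"]
6. n5.sig = "wm"  ["wm"]
7. n5.fin = false  [C.live > 27]
8. n6.sig = "ywm"  ["y" ++ A₀.sig]
9. n6.fin = true  [A₀.fin == false]
10. n7.lab = -6  [terminal]
11. n6.lab = "ywm"  [if A.fin then A.sig else "p"]
12. n8.fin = 6  [terminal]
13. n5.lab = "un"  ["un"]
14. n9.wid = 26  [B₀.wid + 33]
15. n10.fin = true  [terminal]
16. n11.fin = true  [terminal]
17. n9.val = true  [B.wid > 25]
18. n9.depth = -8  [-8]
19. n9.idx = 26  [B.wid]
20. n2.val = true  [C.live > 26]
21. n2.depth = 8  [B₀.wid + B₁.idx - 11]
22. n2.idx = -1  [B₁.idx - 27]
23. n1.val = true  [B₁.val == true]
24. n1.depth = 27  [B₀.wid + 33]
25. n1.idx = -6  [B₀.wid + B₁.depth - 8]
26. n0.fin = 29  [B.idx * -2 + 17]
27. n0.idx = true  [B.val == true]
28. n0.hot = 28  [B.idx + 34]

29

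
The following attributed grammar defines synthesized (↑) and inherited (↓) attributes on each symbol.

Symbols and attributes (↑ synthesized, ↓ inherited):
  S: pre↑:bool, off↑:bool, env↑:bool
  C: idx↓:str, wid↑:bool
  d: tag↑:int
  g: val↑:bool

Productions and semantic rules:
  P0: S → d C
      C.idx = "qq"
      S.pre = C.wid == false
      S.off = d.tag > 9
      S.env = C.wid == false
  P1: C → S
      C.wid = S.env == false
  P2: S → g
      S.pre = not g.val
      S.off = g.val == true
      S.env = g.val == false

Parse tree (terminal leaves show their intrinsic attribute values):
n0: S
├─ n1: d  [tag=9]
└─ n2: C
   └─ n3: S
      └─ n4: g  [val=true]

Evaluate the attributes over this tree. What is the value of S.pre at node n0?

false

1. n1.tag = 9  [terminal]
2. n2.idx = "qq"  ["qq"]
3. n4.val = true  [terminal]
4. n3.pre = false  [not g.val]
5. n3.off = true  [g.val == true]
6. n3.env = false  [g.val == false]
7. n2.wid = true  [S.env == false]
8. n0.pre = false  [C.wid == false]
9. n0.off = false  [d.tag > 9]
10. n0.env = false  [C.wid == false]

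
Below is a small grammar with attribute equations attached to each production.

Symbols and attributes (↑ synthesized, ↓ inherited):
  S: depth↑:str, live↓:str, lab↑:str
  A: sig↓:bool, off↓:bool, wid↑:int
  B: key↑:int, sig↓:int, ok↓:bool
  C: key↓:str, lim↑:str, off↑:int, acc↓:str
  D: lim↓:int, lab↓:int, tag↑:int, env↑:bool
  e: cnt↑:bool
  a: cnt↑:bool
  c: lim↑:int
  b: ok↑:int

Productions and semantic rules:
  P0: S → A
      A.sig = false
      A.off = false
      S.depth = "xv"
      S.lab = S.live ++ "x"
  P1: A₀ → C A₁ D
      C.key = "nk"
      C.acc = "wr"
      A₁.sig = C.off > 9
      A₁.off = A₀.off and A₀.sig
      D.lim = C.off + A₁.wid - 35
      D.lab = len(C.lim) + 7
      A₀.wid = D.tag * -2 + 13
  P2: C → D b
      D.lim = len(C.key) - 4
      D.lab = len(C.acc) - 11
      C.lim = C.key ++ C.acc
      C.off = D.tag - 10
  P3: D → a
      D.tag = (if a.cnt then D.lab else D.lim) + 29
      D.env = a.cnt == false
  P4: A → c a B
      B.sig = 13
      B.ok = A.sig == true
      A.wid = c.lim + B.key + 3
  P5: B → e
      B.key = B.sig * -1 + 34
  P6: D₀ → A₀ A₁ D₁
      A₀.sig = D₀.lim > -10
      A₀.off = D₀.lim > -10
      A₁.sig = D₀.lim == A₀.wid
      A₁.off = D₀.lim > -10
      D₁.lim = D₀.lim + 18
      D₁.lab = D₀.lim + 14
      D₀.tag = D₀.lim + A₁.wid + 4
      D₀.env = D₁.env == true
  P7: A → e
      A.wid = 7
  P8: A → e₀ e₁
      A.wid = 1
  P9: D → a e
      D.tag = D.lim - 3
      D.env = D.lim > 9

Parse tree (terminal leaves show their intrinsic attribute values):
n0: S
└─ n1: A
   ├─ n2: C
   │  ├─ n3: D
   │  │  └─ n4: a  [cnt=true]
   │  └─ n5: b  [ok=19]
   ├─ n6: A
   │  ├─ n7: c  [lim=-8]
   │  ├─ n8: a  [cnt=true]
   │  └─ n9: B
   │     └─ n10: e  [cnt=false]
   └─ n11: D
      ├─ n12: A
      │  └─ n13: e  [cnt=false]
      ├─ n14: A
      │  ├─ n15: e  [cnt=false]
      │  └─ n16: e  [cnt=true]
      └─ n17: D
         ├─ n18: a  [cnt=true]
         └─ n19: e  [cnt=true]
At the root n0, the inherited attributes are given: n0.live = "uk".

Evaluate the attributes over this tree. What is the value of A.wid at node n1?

21

1. n0.live = "uk"  [given at root]
2. n1.sig = false  [false]
3. n1.off = false  [false]
4. n2.key = "nk"  ["nk"]
5. n2.acc = "wr"  ["wr"]
6. n3.lim = -2  [len(C.key) - 4]
7. n3.lab = -9  [len(C.acc) - 11]
8. n4.cnt = true  [terminal]
9. n3.tag = 20  [(if a.cnt then D.lab else D.lim) + 29]
10. n3.env = false  [a.cnt == false]
11. n5.ok = 19  [terminal]
12. n2.lim = "nkwr"  [C.key ++ C.acc]
13. n2.off = 10  [D.tag - 10]
14. n6.sig = true  [C.off > 9]
15. n6.off = false  [A₀.off and A₀.sig]
16. n7.lim = -8  [terminal]
17. n8.cnt = true  [terminal]
18. n9.sig = 13  [13]
19. n9.ok = true  [A.sig == true]
20. n10.cnt = false  [terminal]
21. n9.key = 21  [B.sig * -1 + 34]
22. n6.wid = 16  [c.lim + B.key + 3]
23. n11.lim = -9  [C.off + A₁.wid - 35]
24. n11.lab = 11  [len(C.lim) + 7]
25. n12.sig = true  [D₀.lim > -10]
26. n12.off = true  [D₀.lim > -10]
27. n13.cnt = false  [terminal]
28. n12.wid = 7  [7]
29. n14.sig = false  [D₀.lim == A₀.wid]
30. n14.off = true  [D₀.lim > -10]
31. n15.cnt = false  [terminal]
32. n16.cnt = true  [terminal]
33. n14.wid = 1  [1]
34. n17.lim = 9  [D₀.lim + 18]
35. n17.lab = 5  [D₀.lim + 14]
36. n18.cnt = true  [terminal]
37. n19.cnt = true  [terminal]
38. n17.tag = 6  [D.lim - 3]
39. n17.env = false  [D.lim > 9]
40. n11.tag = -4  [D₀.lim + A₁.wid + 4]
41. n11.env = false  [D₁.env == true]
42. n1.wid = 21  [D.tag * -2 + 13]
43. n0.depth = "xv"  ["xv"]
44. n0.lab = "ukx"  [S.live ++ "x"]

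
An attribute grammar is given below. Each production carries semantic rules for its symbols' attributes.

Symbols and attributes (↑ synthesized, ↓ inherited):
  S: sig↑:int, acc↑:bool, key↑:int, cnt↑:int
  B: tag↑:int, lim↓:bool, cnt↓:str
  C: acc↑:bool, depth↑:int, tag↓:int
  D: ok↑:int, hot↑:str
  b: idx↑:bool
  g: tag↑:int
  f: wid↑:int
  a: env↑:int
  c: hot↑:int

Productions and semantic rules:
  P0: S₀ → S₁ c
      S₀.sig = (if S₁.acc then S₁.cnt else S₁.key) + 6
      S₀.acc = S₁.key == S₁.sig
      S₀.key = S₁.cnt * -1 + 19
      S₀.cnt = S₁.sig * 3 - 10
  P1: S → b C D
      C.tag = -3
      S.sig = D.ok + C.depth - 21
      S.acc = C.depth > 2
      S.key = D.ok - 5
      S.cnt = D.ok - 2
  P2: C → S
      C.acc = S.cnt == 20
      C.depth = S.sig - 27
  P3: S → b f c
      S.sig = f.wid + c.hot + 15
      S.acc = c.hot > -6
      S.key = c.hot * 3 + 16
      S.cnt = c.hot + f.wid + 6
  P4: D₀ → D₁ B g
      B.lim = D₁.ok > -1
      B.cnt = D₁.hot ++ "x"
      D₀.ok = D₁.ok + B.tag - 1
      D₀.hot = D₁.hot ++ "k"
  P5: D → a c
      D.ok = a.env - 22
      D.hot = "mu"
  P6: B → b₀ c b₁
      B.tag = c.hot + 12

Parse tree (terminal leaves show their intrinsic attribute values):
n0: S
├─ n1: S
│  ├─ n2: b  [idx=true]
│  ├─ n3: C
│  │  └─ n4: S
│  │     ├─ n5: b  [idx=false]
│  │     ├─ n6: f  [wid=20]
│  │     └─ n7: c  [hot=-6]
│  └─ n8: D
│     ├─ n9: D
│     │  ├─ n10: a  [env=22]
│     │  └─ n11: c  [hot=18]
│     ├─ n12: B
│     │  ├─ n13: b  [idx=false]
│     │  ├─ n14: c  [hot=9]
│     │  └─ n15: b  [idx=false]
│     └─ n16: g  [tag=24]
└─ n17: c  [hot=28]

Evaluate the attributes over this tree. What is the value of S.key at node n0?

1

1. n2.idx = true  [terminal]
2. n3.tag = -3  [-3]
3. n5.idx = false  [terminal]
4. n6.wid = 20  [terminal]
5. n7.hot = -6  [terminal]
6. n4.sig = 29  [f.wid + c.hot + 15]
7. n4.acc = false  [c.hot > -6]
8. n4.key = -2  [c.hot * 3 + 16]
9. n4.cnt = 20  [c.hot + f.wid + 6]
10. n3.acc = true  [S.cnt == 20]
11. n3.depth = 2  [S.sig - 27]
12. n10.env = 22  [terminal]
13. n11.hot = 18  [terminal]
14. n9.ok = 0  [a.env - 22]
15. n9.hot = "mu"  ["mu"]
16. n12.lim = true  [D₁.ok > -1]
17. n12.cnt = "mux"  [D₁.hot ++ "x"]
18. n13.idx = false  [terminal]
19. n14.hot = 9  [terminal]
20. n15.idx = false  [terminal]
21. n12.tag = 21  [c.hot + 12]
22. n16.tag = 24  [terminal]
23. n8.ok = 20  [D₁.ok + B.tag - 1]
24. n8.hot = "muk"  [D₁.hot ++ "k"]
25. n1.sig = 1  [D.ok + C.depth - 21]
26. n1.acc = false  [C.depth > 2]
27. n1.key = 15  [D.ok - 5]
28. n1.cnt = 18  [D.ok - 2]
29. n17.hot = 28  [terminal]
30. n0.sig = 21  [(if S₁.acc then S₁.cnt else S₁.key) + 6]
31. n0.acc = false  [S₁.key == S₁.sig]
32. n0.key = 1  [S₁.cnt * -1 + 19]
33. n0.cnt = -7  [S₁.sig * 3 - 10]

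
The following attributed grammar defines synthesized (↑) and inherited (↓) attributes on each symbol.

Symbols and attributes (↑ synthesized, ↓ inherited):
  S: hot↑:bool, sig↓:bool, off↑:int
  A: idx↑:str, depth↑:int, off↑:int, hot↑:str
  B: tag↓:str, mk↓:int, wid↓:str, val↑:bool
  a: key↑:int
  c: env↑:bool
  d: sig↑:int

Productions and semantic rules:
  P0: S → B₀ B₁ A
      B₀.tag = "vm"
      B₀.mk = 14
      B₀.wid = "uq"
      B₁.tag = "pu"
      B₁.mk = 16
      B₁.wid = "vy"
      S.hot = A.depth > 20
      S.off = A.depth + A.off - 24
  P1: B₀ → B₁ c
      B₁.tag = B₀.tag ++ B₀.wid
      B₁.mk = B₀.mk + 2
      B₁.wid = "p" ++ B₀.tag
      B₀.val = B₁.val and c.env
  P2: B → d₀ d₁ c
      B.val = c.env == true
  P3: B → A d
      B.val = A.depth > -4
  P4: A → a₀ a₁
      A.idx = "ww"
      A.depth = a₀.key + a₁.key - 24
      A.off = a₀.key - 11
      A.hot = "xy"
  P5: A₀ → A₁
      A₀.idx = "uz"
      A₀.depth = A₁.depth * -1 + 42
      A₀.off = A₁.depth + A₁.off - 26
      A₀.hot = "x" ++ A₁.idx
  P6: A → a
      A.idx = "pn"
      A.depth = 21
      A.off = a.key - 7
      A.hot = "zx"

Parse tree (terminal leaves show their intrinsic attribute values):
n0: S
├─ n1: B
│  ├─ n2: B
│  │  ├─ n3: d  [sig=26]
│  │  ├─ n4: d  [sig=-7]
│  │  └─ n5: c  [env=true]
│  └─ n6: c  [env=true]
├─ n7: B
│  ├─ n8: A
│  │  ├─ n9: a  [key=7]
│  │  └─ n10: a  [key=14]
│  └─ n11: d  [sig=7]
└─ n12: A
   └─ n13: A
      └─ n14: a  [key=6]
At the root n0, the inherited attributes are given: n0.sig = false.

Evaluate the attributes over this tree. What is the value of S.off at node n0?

1. n0.sig = false  [given at root]
2. n1.tag = "vm"  ["vm"]
3. n1.mk = 14  [14]
4. n1.wid = "uq"  ["uq"]
5. n2.tag = "vmuq"  [B₀.tag ++ B₀.wid]
6. n2.mk = 16  [B₀.mk + 2]
7. n2.wid = "pvm"  ["p" ++ B₀.tag]
8. n3.sig = 26  [terminal]
9. n4.sig = -7  [terminal]
10. n5.env = true  [terminal]
11. n2.val = true  [c.env == true]
12. n6.env = true  [terminal]
13. n1.val = true  [B₁.val and c.env]
14. n7.tag = "pu"  ["pu"]
15. n7.mk = 16  [16]
16. n7.wid = "vy"  ["vy"]
17. n9.key = 7  [terminal]
18. n10.key = 14  [terminal]
19. n8.idx = "ww"  ["ww"]
20. n8.depth = -3  [a₀.key + a₁.key - 24]
21. n8.off = -4  [a₀.key - 11]
22. n8.hot = "xy"  ["xy"]
23. n11.sig = 7  [terminal]
24. n7.val = true  [A.depth > -4]
25. n14.key = 6  [terminal]
26. n13.idx = "pn"  ["pn"]
27. n13.depth = 21  [21]
28. n13.off = -1  [a.key - 7]
29. n13.hot = "zx"  ["zx"]
30. n12.idx = "uz"  ["uz"]
31. n12.depth = 21  [A₁.depth * -1 + 42]
32. n12.off = -6  [A₁.depth + A₁.off - 26]
33. n12.hot = "xpn"  ["x" ++ A₁.idx]
34. n0.hot = true  [A.depth > 20]
35. n0.off = -9  [A.depth + A.off - 24]

-9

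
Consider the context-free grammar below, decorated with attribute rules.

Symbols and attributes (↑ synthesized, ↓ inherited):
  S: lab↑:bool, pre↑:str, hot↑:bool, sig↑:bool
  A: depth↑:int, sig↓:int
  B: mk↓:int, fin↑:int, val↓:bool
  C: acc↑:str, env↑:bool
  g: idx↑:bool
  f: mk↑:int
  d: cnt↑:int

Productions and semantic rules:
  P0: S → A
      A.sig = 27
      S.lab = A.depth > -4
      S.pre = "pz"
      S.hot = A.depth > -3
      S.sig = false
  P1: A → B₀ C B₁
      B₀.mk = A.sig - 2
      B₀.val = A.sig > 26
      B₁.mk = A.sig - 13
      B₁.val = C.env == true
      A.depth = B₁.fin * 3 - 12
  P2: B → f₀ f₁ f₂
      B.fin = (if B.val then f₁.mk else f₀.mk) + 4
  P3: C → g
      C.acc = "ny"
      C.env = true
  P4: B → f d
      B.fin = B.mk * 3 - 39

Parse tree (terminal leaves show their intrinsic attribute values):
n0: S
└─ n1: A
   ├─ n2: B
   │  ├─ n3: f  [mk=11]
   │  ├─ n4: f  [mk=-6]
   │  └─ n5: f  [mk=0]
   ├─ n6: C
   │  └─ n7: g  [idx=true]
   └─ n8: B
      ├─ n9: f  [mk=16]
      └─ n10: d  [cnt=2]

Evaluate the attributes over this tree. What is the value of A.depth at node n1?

1. n1.sig = 27  [27]
2. n2.mk = 25  [A.sig - 2]
3. n2.val = true  [A.sig > 26]
4. n3.mk = 11  [terminal]
5. n4.mk = -6  [terminal]
6. n5.mk = 0  [terminal]
7. n2.fin = -2  [(if B.val then f₁.mk else f₀.mk) + 4]
8. n7.idx = true  [terminal]
9. n6.acc = "ny"  ["ny"]
10. n6.env = true  [true]
11. n8.mk = 14  [A.sig - 13]
12. n8.val = true  [C.env == true]
13. n9.mk = 16  [terminal]
14. n10.cnt = 2  [terminal]
15. n8.fin = 3  [B.mk * 3 - 39]
16. n1.depth = -3  [B₁.fin * 3 - 12]
17. n0.lab = true  [A.depth > -4]
18. n0.pre = "pz"  ["pz"]
19. n0.hot = false  [A.depth > -3]
20. n0.sig = false  [false]

-3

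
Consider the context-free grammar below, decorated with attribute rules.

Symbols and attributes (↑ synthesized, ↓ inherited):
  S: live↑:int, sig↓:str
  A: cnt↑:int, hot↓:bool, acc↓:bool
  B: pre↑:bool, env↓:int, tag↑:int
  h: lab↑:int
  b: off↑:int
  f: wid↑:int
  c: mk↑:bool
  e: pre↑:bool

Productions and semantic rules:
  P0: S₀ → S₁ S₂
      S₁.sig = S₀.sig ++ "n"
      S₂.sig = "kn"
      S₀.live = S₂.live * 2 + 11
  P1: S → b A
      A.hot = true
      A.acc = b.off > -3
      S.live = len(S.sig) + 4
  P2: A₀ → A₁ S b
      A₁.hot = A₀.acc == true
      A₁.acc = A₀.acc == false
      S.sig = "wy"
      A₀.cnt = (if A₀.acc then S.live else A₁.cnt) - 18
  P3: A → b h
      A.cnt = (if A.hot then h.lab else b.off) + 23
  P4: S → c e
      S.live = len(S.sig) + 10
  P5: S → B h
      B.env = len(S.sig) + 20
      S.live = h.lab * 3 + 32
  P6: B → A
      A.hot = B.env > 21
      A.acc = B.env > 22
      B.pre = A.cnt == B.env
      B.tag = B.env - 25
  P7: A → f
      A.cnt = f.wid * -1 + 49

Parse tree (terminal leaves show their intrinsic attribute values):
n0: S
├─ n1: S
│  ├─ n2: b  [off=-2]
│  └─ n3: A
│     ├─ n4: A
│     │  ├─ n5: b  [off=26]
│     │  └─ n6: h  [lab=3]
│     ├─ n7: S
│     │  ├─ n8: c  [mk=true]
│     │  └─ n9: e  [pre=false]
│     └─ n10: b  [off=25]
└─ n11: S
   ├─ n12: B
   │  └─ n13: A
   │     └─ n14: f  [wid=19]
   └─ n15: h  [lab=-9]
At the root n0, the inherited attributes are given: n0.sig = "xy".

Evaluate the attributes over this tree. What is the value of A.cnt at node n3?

1. n0.sig = "xy"  [given at root]
2. n1.sig = "xyn"  [S₀.sig ++ "n"]
3. n2.off = -2  [terminal]
4. n3.hot = true  [true]
5. n3.acc = true  [b.off > -3]
6. n4.hot = true  [A₀.acc == true]
7. n4.acc = false  [A₀.acc == false]
8. n5.off = 26  [terminal]
9. n6.lab = 3  [terminal]
10. n4.cnt = 26  [(if A.hot then h.lab else b.off) + 23]
11. n7.sig = "wy"  ["wy"]
12. n8.mk = true  [terminal]
13. n9.pre = false  [terminal]
14. n7.live = 12  [len(S.sig) + 10]
15. n10.off = 25  [terminal]
16. n3.cnt = -6  [(if A₀.acc then S.live else A₁.cnt) - 18]
17. n1.live = 7  [len(S.sig) + 4]
18. n11.sig = "kn"  ["kn"]
19. n12.env = 22  [len(S.sig) + 20]
20. n13.hot = true  [B.env > 21]
21. n13.acc = false  [B.env > 22]
22. n14.wid = 19  [terminal]
23. n13.cnt = 30  [f.wid * -1 + 49]
24. n12.pre = false  [A.cnt == B.env]
25. n12.tag = -3  [B.env - 25]
26. n15.lab = -9  [terminal]
27. n11.live = 5  [h.lab * 3 + 32]
28. n0.live = 21  [S₂.live * 2 + 11]

-6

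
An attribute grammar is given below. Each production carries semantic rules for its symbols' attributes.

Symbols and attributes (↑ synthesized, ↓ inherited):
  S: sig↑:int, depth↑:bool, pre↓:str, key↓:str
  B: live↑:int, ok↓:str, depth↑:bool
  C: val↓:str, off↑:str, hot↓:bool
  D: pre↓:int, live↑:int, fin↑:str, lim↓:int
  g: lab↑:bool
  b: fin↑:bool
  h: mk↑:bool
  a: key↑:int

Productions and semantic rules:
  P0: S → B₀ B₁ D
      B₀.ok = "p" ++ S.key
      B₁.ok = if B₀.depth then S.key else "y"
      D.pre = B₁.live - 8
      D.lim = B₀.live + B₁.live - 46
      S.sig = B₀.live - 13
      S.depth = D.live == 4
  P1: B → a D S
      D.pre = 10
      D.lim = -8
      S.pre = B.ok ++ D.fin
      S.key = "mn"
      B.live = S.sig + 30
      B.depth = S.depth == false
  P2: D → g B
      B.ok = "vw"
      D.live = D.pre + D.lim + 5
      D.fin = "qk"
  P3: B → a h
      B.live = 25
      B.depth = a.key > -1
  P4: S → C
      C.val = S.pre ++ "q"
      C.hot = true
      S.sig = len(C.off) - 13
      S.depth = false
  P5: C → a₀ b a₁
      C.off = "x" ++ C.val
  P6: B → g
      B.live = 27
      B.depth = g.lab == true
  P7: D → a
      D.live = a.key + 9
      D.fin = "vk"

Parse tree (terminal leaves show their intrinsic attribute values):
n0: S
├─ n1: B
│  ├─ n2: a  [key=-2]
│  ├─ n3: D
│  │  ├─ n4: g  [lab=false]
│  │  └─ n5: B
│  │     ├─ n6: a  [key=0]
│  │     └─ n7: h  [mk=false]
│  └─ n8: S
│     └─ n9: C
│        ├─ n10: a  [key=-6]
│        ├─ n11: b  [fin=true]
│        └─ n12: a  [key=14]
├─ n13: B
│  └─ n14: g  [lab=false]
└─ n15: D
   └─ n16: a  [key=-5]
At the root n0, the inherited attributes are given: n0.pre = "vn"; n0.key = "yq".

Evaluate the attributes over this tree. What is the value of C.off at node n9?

1. n0.pre = "vn"  [given at root]
2. n0.key = "yq"  [given at root]
3. n1.ok = "pyq"  ["p" ++ S.key]
4. n2.key = -2  [terminal]
5. n3.pre = 10  [10]
6. n3.lim = -8  [-8]
7. n4.lab = false  [terminal]
8. n5.ok = "vw"  ["vw"]
9. n6.key = 0  [terminal]
10. n7.mk = false  [terminal]
11. n5.live = 25  [25]
12. n5.depth = true  [a.key > -1]
13. n3.live = 7  [D.pre + D.lim + 5]
14. n3.fin = "qk"  ["qk"]
15. n8.pre = "pyqqk"  [B.ok ++ D.fin]
16. n8.key = "mn"  ["mn"]
17. n9.val = "pyqqkq"  [S.pre ++ "q"]
18. n9.hot = true  [true]
19. n10.key = -6  [terminal]
20. n11.fin = true  [terminal]
21. n12.key = 14  [terminal]
22. n9.off = "xpyqqkq"  ["x" ++ C.val]
23. n8.sig = -6  [len(C.off) - 13]
24. n8.depth = false  [false]
25. n1.live = 24  [S.sig + 30]
26. n1.depth = true  [S.depth == false]
27. n13.ok = "yq"  [if B₀.depth then S.key else "y"]
28. n14.lab = false  [terminal]
29. n13.live = 27  [27]
30. n13.depth = false  [g.lab == true]
31. n15.pre = 19  [B₁.live - 8]
32. n15.lim = 5  [B₀.live + B₁.live - 46]
33. n16.key = -5  [terminal]
34. n15.live = 4  [a.key + 9]
35. n15.fin = "vk"  ["vk"]
36. n0.sig = 11  [B₀.live - 13]
37. n0.depth = true  [D.live == 4]

"xpyqqkq"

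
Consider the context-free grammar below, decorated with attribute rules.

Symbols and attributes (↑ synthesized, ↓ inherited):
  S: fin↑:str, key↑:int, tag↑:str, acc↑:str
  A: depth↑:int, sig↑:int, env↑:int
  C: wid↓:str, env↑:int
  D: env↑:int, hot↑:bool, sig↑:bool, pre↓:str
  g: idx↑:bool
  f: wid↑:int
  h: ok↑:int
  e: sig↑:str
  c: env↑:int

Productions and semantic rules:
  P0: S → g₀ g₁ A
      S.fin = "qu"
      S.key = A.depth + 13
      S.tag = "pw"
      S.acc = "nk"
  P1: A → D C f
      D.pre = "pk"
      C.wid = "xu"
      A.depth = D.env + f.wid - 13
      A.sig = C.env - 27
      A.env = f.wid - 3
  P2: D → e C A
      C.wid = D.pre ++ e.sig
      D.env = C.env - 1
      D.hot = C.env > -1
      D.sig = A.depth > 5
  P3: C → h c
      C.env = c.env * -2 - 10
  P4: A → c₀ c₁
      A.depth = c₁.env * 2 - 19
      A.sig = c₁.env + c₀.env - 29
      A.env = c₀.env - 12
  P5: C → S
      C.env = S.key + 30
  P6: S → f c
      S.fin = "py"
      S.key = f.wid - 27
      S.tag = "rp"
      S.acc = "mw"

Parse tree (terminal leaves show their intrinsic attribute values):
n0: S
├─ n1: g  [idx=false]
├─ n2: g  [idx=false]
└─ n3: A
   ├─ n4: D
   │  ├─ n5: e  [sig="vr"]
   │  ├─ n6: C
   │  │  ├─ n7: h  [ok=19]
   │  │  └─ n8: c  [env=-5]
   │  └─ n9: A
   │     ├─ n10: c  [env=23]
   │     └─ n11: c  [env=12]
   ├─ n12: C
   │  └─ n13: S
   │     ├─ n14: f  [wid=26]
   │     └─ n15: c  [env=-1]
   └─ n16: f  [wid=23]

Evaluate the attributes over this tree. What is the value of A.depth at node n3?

9

1. n1.idx = false  [terminal]
2. n2.idx = false  [terminal]
3. n4.pre = "pk"  ["pk"]
4. n5.sig = "vr"  [terminal]
5. n6.wid = "pkvr"  [D.pre ++ e.sig]
6. n7.ok = 19  [terminal]
7. n8.env = -5  [terminal]
8. n6.env = 0  [c.env * -2 - 10]
9. n10.env = 23  [terminal]
10. n11.env = 12  [terminal]
11. n9.depth = 5  [c₁.env * 2 - 19]
12. n9.sig = 6  [c₁.env + c₀.env - 29]
13. n9.env = 11  [c₀.env - 12]
14. n4.env = -1  [C.env - 1]
15. n4.hot = true  [C.env > -1]
16. n4.sig = false  [A.depth > 5]
17. n12.wid = "xu"  ["xu"]
18. n14.wid = 26  [terminal]
19. n15.env = -1  [terminal]
20. n13.fin = "py"  ["py"]
21. n13.key = -1  [f.wid - 27]
22. n13.tag = "rp"  ["rp"]
23. n13.acc = "mw"  ["mw"]
24. n12.env = 29  [S.key + 30]
25. n16.wid = 23  [terminal]
26. n3.depth = 9  [D.env + f.wid - 13]
27. n3.sig = 2  [C.env - 27]
28. n3.env = 20  [f.wid - 3]
29. n0.fin = "qu"  ["qu"]
30. n0.key = 22  [A.depth + 13]
31. n0.tag = "pw"  ["pw"]
32. n0.acc = "nk"  ["nk"]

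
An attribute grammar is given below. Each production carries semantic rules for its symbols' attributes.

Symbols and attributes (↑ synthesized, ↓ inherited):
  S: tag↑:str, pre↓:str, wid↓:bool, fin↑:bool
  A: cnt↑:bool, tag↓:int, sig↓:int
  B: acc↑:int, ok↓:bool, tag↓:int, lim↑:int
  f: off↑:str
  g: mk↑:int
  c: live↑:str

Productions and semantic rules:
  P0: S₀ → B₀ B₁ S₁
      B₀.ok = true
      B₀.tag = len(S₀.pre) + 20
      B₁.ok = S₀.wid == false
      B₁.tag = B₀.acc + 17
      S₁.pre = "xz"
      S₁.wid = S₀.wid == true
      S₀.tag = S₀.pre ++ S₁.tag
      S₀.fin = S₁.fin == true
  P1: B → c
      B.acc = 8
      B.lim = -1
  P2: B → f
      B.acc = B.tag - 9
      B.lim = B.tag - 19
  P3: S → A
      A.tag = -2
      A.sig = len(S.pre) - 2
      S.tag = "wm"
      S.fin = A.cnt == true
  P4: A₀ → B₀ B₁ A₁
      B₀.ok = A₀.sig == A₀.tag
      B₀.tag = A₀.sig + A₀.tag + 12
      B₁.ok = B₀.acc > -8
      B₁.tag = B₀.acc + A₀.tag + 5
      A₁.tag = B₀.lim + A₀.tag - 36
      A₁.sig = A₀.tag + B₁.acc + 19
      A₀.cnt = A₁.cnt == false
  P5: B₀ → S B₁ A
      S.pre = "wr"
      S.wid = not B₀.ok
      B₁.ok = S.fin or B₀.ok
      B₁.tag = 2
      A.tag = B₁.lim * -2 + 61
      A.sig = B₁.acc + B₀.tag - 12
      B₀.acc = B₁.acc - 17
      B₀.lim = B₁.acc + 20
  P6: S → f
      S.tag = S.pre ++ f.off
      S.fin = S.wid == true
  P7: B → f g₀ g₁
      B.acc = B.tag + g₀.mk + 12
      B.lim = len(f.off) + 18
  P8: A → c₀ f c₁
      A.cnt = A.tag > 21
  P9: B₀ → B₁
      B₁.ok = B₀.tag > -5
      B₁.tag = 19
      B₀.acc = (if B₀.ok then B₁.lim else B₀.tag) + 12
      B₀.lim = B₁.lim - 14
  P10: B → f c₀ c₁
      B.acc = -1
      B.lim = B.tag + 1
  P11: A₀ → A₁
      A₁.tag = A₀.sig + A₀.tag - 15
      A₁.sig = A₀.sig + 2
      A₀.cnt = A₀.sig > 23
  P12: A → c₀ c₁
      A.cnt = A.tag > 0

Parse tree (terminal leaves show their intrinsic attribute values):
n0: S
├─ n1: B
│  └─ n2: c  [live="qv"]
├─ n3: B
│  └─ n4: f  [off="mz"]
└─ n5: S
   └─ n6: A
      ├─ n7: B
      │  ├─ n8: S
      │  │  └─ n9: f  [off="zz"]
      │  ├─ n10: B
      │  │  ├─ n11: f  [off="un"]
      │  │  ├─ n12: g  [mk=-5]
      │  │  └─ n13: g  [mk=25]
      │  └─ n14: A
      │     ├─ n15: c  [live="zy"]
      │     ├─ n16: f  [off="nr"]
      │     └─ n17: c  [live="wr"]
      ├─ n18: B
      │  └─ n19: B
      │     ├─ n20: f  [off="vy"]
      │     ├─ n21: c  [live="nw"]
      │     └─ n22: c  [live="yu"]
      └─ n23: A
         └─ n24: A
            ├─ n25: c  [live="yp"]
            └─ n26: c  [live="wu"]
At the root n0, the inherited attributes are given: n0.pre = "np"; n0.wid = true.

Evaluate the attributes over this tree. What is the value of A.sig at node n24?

26

1. n0.pre = "np"  [given at root]
2. n0.wid = true  [given at root]
3. n1.ok = true  [true]
4. n1.tag = 22  [len(S₀.pre) + 20]
5. n2.live = "qv"  [terminal]
6. n1.acc = 8  [8]
7. n1.lim = -1  [-1]
8. n3.ok = false  [S₀.wid == false]
9. n3.tag = 25  [B₀.acc + 17]
10. n4.off = "mz"  [terminal]
11. n3.acc = 16  [B.tag - 9]
12. n3.lim = 6  [B.tag - 19]
13. n5.pre = "xz"  ["xz"]
14. n5.wid = true  [S₀.wid == true]
15. n6.tag = -2  [-2]
16. n6.sig = 0  [len(S.pre) - 2]
17. n7.ok = false  [A₀.sig == A₀.tag]
18. n7.tag = 10  [A₀.sig + A₀.tag + 12]
19. n8.pre = "wr"  ["wr"]
20. n8.wid = true  [not B₀.ok]
21. n9.off = "zz"  [terminal]
22. n8.tag = "wrzz"  [S.pre ++ f.off]
23. n8.fin = true  [S.wid == true]
24. n10.ok = true  [S.fin or B₀.ok]
25. n10.tag = 2  [2]
26. n11.off = "un"  [terminal]
27. n12.mk = -5  [terminal]
28. n13.mk = 25  [terminal]
29. n10.acc = 9  [B.tag + g₀.mk + 12]
30. n10.lim = 20  [len(f.off) + 18]
31. n14.tag = 21  [B₁.lim * -2 + 61]
32. n14.sig = 7  [B₁.acc + B₀.tag - 12]
33. n15.live = "zy"  [terminal]
34. n16.off = "nr"  [terminal]
35. n17.live = "wr"  [terminal]
36. n14.cnt = false  [A.tag > 21]
37. n7.acc = -8  [B₁.acc - 17]
38. n7.lim = 29  [B₁.acc + 20]
39. n18.ok = false  [B₀.acc > -8]
40. n18.tag = -5  [B₀.acc + A₀.tag + 5]
41. n19.ok = false  [B₀.tag > -5]
42. n19.tag = 19  [19]
43. n20.off = "vy"  [terminal]
44. n21.live = "nw"  [terminal]
45. n22.live = "yu"  [terminal]
46. n19.acc = -1  [-1]
47. n19.lim = 20  [B.tag + 1]
48. n18.acc = 7  [(if B₀.ok then B₁.lim else B₀.tag) + 12]
49. n18.lim = 6  [B₁.lim - 14]
50. n23.tag = -9  [B₀.lim + A₀.tag - 36]
51. n23.sig = 24  [A₀.tag + B₁.acc + 19]
52. n24.tag = 0  [A₀.sig + A₀.tag - 15]
53. n24.sig = 26  [A₀.sig + 2]
54. n25.live = "yp"  [terminal]
55. n26.live = "wu"  [terminal]
56. n24.cnt = false  [A.tag > 0]
57. n23.cnt = true  [A₀.sig > 23]
58. n6.cnt = false  [A₁.cnt == false]
59. n5.tag = "wm"  ["wm"]
60. n5.fin = false  [A.cnt == true]
61. n0.tag = "npwm"  [S₀.pre ++ S₁.tag]
62. n0.fin = false  [S₁.fin == true]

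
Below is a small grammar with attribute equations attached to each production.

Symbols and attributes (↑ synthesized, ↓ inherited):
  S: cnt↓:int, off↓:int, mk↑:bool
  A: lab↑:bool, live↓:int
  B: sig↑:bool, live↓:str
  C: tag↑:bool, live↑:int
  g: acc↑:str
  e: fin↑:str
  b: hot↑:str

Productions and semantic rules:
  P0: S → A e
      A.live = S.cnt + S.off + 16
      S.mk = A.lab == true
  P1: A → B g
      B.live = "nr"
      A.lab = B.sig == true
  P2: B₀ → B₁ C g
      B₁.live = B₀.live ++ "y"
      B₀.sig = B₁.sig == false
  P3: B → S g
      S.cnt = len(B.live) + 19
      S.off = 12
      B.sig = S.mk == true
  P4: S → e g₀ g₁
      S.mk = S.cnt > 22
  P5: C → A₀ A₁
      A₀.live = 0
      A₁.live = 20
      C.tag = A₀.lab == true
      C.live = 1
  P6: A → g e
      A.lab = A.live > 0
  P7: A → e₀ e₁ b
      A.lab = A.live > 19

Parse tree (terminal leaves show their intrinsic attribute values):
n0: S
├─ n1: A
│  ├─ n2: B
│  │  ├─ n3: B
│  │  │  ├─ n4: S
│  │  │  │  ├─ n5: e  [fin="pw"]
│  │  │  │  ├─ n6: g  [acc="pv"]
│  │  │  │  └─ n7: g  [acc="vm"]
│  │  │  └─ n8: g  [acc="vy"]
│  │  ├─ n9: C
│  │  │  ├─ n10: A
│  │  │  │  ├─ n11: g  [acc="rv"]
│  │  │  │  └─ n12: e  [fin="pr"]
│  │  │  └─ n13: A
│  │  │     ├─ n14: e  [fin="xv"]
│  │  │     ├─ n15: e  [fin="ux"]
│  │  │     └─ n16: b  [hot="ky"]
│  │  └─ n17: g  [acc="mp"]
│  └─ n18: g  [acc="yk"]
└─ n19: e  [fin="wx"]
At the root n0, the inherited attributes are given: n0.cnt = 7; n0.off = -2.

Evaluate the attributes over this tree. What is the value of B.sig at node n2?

1. n0.cnt = 7  [given at root]
2. n0.off = -2  [given at root]
3. n1.live = 21  [S.cnt + S.off + 16]
4. n2.live = "nr"  ["nr"]
5. n3.live = "nry"  [B₀.live ++ "y"]
6. n4.cnt = 22  [len(B.live) + 19]
7. n4.off = 12  [12]
8. n5.fin = "pw"  [terminal]
9. n6.acc = "pv"  [terminal]
10. n7.acc = "vm"  [terminal]
11. n4.mk = false  [S.cnt > 22]
12. n8.acc = "vy"  [terminal]
13. n3.sig = false  [S.mk == true]
14. n10.live = 0  [0]
15. n11.acc = "rv"  [terminal]
16. n12.fin = "pr"  [terminal]
17. n10.lab = false  [A.live > 0]
18. n13.live = 20  [20]
19. n14.fin = "xv"  [terminal]
20. n15.fin = "ux"  [terminal]
21. n16.hot = "ky"  [terminal]
22. n13.lab = true  [A.live > 19]
23. n9.tag = false  [A₀.lab == true]
24. n9.live = 1  [1]
25. n17.acc = "mp"  [terminal]
26. n2.sig = true  [B₁.sig == false]
27. n18.acc = "yk"  [terminal]
28. n1.lab = true  [B.sig == true]
29. n19.fin = "wx"  [terminal]
30. n0.mk = true  [A.lab == true]

true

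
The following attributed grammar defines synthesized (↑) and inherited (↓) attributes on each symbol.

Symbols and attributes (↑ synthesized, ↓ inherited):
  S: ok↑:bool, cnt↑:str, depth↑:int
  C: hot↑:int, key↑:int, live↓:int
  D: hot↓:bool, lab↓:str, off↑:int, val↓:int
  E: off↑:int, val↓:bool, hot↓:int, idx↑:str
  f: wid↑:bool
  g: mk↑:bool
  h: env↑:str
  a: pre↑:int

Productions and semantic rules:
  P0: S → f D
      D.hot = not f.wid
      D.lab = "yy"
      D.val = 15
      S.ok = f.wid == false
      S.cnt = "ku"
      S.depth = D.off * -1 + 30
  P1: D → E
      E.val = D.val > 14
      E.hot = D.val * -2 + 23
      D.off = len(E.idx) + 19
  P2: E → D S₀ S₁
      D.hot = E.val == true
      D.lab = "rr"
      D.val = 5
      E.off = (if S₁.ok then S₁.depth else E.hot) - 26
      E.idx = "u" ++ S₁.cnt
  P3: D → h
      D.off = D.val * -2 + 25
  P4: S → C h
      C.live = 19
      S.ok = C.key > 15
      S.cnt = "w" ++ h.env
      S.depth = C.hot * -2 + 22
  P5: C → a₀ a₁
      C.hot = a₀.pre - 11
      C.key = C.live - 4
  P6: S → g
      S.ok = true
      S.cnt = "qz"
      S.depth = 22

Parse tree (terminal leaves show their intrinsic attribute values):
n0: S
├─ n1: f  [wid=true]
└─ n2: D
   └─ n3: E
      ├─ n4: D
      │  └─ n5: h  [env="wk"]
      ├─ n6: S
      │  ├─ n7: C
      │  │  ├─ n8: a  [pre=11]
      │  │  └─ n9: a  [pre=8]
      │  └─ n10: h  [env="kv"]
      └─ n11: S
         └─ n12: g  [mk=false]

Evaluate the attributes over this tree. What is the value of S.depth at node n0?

8

1. n1.wid = true  [terminal]
2. n2.hot = false  [not f.wid]
3. n2.lab = "yy"  ["yy"]
4. n2.val = 15  [15]
5. n3.val = true  [D.val > 14]
6. n3.hot = -7  [D.val * -2 + 23]
7. n4.hot = true  [E.val == true]
8. n4.lab = "rr"  ["rr"]
9. n4.val = 5  [5]
10. n5.env = "wk"  [terminal]
11. n4.off = 15  [D.val * -2 + 25]
12. n7.live = 19  [19]
13. n8.pre = 11  [terminal]
14. n9.pre = 8  [terminal]
15. n7.hot = 0  [a₀.pre - 11]
16. n7.key = 15  [C.live - 4]
17. n10.env = "kv"  [terminal]
18. n6.ok = false  [C.key > 15]
19. n6.cnt = "wkv"  ["w" ++ h.env]
20. n6.depth = 22  [C.hot * -2 + 22]
21. n12.mk = false  [terminal]
22. n11.ok = true  [true]
23. n11.cnt = "qz"  ["qz"]
24. n11.depth = 22  [22]
25. n3.off = -4  [(if S₁.ok then S₁.depth else E.hot) - 26]
26. n3.idx = "uqz"  ["u" ++ S₁.cnt]
27. n2.off = 22  [len(E.idx) + 19]
28. n0.ok = false  [f.wid == false]
29. n0.cnt = "ku"  ["ku"]
30. n0.depth = 8  [D.off * -1 + 30]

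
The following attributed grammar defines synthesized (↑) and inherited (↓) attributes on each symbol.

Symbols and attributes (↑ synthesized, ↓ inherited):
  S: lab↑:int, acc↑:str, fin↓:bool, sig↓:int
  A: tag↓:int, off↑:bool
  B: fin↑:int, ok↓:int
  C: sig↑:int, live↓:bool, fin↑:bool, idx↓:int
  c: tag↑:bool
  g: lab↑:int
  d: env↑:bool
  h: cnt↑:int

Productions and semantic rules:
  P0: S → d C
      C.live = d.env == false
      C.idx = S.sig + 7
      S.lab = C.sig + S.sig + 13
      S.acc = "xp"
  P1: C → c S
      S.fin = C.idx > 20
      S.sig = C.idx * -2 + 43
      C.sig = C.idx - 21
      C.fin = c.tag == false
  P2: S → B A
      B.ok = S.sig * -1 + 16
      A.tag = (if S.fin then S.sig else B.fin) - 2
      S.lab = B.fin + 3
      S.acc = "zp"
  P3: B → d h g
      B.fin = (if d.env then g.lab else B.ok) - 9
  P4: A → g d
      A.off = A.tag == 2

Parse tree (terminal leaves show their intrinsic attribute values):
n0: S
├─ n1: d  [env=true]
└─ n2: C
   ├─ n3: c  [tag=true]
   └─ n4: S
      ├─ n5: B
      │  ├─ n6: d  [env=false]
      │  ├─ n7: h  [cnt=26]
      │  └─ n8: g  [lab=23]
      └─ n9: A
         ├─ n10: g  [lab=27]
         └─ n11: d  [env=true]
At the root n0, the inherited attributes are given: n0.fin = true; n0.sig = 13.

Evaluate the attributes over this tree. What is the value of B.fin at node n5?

4

1. n0.fin = true  [given at root]
2. n0.sig = 13  [given at root]
3. n1.env = true  [terminal]
4. n2.live = false  [d.env == false]
5. n2.idx = 20  [S.sig + 7]
6. n3.tag = true  [terminal]
7. n4.fin = false  [C.idx > 20]
8. n4.sig = 3  [C.idx * -2 + 43]
9. n5.ok = 13  [S.sig * -1 + 16]
10. n6.env = false  [terminal]
11. n7.cnt = 26  [terminal]
12. n8.lab = 23  [terminal]
13. n5.fin = 4  [(if d.env then g.lab else B.ok) - 9]
14. n9.tag = 2  [(if S.fin then S.sig else B.fin) - 2]
15. n10.lab = 27  [terminal]
16. n11.env = true  [terminal]
17. n9.off = true  [A.tag == 2]
18. n4.lab = 7  [B.fin + 3]
19. n4.acc = "zp"  ["zp"]
20. n2.sig = -1  [C.idx - 21]
21. n2.fin = false  [c.tag == false]
22. n0.lab = 25  [C.sig + S.sig + 13]
23. n0.acc = "xp"  ["xp"]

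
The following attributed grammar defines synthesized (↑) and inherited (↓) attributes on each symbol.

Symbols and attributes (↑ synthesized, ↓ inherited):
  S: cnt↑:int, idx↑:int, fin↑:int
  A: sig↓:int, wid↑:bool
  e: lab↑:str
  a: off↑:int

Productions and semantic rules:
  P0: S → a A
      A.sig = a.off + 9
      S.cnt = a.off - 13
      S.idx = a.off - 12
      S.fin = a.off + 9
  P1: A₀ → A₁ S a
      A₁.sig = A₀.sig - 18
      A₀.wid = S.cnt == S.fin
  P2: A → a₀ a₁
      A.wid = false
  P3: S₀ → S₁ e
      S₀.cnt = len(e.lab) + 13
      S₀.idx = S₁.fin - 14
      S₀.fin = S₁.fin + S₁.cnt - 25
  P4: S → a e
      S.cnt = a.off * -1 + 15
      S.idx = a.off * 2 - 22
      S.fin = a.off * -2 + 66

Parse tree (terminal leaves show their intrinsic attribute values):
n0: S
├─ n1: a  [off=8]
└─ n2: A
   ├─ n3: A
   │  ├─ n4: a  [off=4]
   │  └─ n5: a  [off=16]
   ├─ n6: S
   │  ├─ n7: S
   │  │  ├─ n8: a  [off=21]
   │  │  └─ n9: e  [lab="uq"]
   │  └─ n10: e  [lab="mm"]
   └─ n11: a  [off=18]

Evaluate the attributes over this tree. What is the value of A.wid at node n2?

1. n1.off = 8  [terminal]
2. n2.sig = 17  [a.off + 9]
3. n3.sig = -1  [A₀.sig - 18]
4. n4.off = 4  [terminal]
5. n5.off = 16  [terminal]
6. n3.wid = false  [false]
7. n8.off = 21  [terminal]
8. n9.lab = "uq"  [terminal]
9. n7.cnt = -6  [a.off * -1 + 15]
10. n7.idx = 20  [a.off * 2 - 22]
11. n7.fin = 24  [a.off * -2 + 66]
12. n10.lab = "mm"  [terminal]
13. n6.cnt = 15  [len(e.lab) + 13]
14. n6.idx = 10  [S₁.fin - 14]
15. n6.fin = -7  [S₁.fin + S₁.cnt - 25]
16. n11.off = 18  [terminal]
17. n2.wid = false  [S.cnt == S.fin]
18. n0.cnt = -5  [a.off - 13]
19. n0.idx = -4  [a.off - 12]
20. n0.fin = 17  [a.off + 9]

false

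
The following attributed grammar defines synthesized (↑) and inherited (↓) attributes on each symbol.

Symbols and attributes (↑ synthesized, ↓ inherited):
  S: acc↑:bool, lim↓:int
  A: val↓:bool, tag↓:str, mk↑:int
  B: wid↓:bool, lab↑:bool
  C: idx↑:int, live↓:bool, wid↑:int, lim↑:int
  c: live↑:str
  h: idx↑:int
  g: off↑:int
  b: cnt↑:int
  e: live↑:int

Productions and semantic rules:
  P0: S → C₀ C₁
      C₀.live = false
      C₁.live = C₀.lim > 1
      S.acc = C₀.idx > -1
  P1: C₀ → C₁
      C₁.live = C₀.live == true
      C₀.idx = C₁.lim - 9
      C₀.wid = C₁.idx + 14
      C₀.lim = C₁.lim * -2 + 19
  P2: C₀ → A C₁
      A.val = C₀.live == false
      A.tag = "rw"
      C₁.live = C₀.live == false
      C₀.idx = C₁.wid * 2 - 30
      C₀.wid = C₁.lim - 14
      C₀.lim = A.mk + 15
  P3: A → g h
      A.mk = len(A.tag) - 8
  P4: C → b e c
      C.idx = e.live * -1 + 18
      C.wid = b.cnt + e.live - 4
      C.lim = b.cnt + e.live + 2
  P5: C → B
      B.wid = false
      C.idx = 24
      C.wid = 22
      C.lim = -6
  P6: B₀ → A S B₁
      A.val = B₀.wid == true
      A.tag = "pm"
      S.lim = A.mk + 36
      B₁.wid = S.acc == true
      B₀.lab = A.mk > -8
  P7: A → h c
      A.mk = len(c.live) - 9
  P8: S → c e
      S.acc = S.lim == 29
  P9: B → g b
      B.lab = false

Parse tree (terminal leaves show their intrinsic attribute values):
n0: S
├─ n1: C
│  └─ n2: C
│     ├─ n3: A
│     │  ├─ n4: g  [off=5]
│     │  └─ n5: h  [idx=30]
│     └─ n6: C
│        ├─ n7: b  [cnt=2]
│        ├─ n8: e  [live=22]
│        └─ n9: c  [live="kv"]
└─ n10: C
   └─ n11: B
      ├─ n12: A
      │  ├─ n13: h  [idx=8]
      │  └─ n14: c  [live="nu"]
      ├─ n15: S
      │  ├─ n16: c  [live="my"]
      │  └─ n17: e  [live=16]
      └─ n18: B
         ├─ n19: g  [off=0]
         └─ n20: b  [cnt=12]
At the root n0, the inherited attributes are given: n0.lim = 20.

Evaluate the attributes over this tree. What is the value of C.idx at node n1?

0

1. n0.lim = 20  [given at root]
2. n1.live = false  [false]
3. n2.live = false  [C₀.live == true]
4. n3.val = true  [C₀.live == false]
5. n3.tag = "rw"  ["rw"]
6. n4.off = 5  [terminal]
7. n5.idx = 30  [terminal]
8. n3.mk = -6  [len(A.tag) - 8]
9. n6.live = true  [C₀.live == false]
10. n7.cnt = 2  [terminal]
11. n8.live = 22  [terminal]
12. n9.live = "kv"  [terminal]
13. n6.idx = -4  [e.live * -1 + 18]
14. n6.wid = 20  [b.cnt + e.live - 4]
15. n6.lim = 26  [b.cnt + e.live + 2]
16. n2.idx = 10  [C₁.wid * 2 - 30]
17. n2.wid = 12  [C₁.lim - 14]
18. n2.lim = 9  [A.mk + 15]
19. n1.idx = 0  [C₁.lim - 9]
20. n1.wid = 24  [C₁.idx + 14]
21. n1.lim = 1  [C₁.lim * -2 + 19]
22. n10.live = false  [C₀.lim > 1]
23. n11.wid = false  [false]
24. n12.val = false  [B₀.wid == true]
25. n12.tag = "pm"  ["pm"]
26. n13.idx = 8  [terminal]
27. n14.live = "nu"  [terminal]
28. n12.mk = -7  [len(c.live) - 9]
29. n15.lim = 29  [A.mk + 36]
30. n16.live = "my"  [terminal]
31. n17.live = 16  [terminal]
32. n15.acc = true  [S.lim == 29]
33. n18.wid = true  [S.acc == true]
34. n19.off = 0  [terminal]
35. n20.cnt = 12  [terminal]
36. n18.lab = false  [false]
37. n11.lab = true  [A.mk > -8]
38. n10.idx = 24  [24]
39. n10.wid = 22  [22]
40. n10.lim = -6  [-6]
41. n0.acc = true  [C₀.idx > -1]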